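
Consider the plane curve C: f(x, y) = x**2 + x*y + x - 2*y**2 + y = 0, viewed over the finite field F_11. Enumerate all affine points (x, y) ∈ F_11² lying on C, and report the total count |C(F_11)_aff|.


Affine F_11-points: {(0, 0), (0, 6), (1, 4), (1, 8), (4, 2), (4, 6), (5, 4), (5, 10), (6, 10), (10, 0)}; count = 10.

For each of the 121 pairs (x, y) ∈ F_11², evaluate f(x, y) mod 11. Record the zeros.
  x = 0: [0↦0, 1↦10, 2↦5, 3↦7, 4↦5, 5↦10, 6↦0, 7↦8, 8↦1, 9↦1, 10↦8]  zeros at y ∈ {0, 6}
  x = 1: [0↦2, 1↦2, 2↦9, 3↦1, 4↦0, 5↦6, 6↦8, 7↦6, 8↦0, 9↦1, 10↦9]  zeros at y ∈ {4, 8}
  x = 2: [0↦6, 1↦7, 2↦4, 3↦8, 4↦8, 5↦4, 6↦7, 7↦6, 8↦1, 9↦3, 10↦1]  zeros at y ∈ ∅
  x = 3: [0↦1, 1↦3, 2↦1, 3↦6, 4↦7, 5↦4, 6↦8, 7↦8, 8↦4, 9↦7, 10↦6]  zeros at y ∈ ∅
  x = 4: [0↦9, 1↦1, 2↦0, 3↦6, 4↦8, 5↦6, 6↦0, 7↦1, 8↦9, 9↦2, 10↦2]  zeros at y ∈ {2, 6}
  x = 5: [0↦8, 1↦1, 2↦1, 3↦8, 4↦0, 5↦10, 6↦5, 7↦7, 8↦5, 9↦10, 10↦0]  zeros at y ∈ {4, 10}
  x = 6: [0↦9, 1↦3, 2↦4, 3↦1, 4↦5, 5↦5, 6↦1, 7↦4, 8↦3, 9↦9, 10↦0]  zeros at y ∈ {10}
  x = 7: [0↦1, 1↦7, 2↦9, 3↦7, 4↦1, 5↦2, 6↦10, 7↦3, 8↦3, 9↦10, 10↦2]  zeros at y ∈ ∅
  x = 8: [0↦6, 1↦2, 2↦5, 3↦4, 4↦10, 5↦1, 6↦10, 7↦4, 8↦5, 9↦2, 10↦6]  zeros at y ∈ ∅
  x = 9: [0↦2, 1↦10, 2↦3, 3↦3, 4↦10, 5↦2, 6↦1, 7↦7, 8↦9, 9↦7, 10↦1]  zeros at y ∈ ∅
  x = 10: [0↦0, 1↦9, 2↦3, 3↦4, 4↦1, 5↦5, 6↦5, 7↦1, 8↦4, 9↦3, 10↦9]  zeros at y ∈ {0}
Collecting zeros: affine points = {(0, 0), (0, 6), (1, 4), (1, 8), (4, 2), (4, 6), (5, 4), (5, 10), (6, 10), (10, 0)}.
Total count |C(F_11)_aff| = 10.


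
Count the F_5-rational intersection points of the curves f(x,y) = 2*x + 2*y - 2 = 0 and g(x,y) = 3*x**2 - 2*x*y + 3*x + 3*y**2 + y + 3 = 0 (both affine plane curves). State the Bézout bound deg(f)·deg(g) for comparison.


Common zeros: ∅; count = 0; Bézout bound = 2.

deg(f) = 1, deg(g) = 2, so Bézout bound = 2.
Scan x ∈ F_5. For each x, list the y ∈ F_5 with f(x, y) ≡ 0 and those with g(x, y) ≡ 0 (mod 5); the common zeros in that column are the intersection.
  x = 0: f ≡ 0 at y ∈ {1}; g ≡ 0 at y ∈ {4}; common: ∅.
  x = 1: f ≡ 0 at y ∈ {0}; g ≡ 0 at y ∈ ∅; common: ∅.
  x = 2: f ≡ 0 at y ∈ {4}; g ≡ 0 at y ∈ ∅; common: ∅.
  x = 3: f ≡ 0 at y ∈ {3}; g ≡ 0 at y ∈ ∅; common: ∅.
  x = 4: f ≡ 0 at y ∈ {2}; g ≡ 0 at y ∈ ∅; common: ∅.
Collecting: common zeros = ∅, so the count is 0.
Comparison with the Bézout bound: 0 ≤ 2 = deg(f)·deg(g), as expected for curves with no common component (the affine F_5-count falls short of the bound because intersections may lie at infinity, over extension fields, or carry multiplicity).


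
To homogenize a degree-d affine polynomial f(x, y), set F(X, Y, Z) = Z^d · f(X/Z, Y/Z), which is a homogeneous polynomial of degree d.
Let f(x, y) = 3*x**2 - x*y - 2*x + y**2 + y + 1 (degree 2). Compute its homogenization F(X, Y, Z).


F(X, Y, Z) = 3*X**2 - X*Y - 2*X*Z + Y**2 + Y*Z + Z**2

deg(f) = 2.
Substitute x = X/Z, y = Y/Z into f, then multiply by Z^2.
  monomial 3·x^2·y^0 ↦ 3·X^2·Y^0·Z^0.
  monomial -1·x^1·y^1 ↦ -1·X^1·Y^1·Z^0.
  monomial -2·x^1·y^0 ↦ -2·X^1·Y^0·Z^1.
  monomial 1·x^0·y^2 ↦ 1·X^0·Y^2·Z^0.
  monomial 1·x^0·y^1 ↦ 1·X^0·Y^1·Z^1.
  monomial 1·x^0·y^0 ↦ 1·X^0·Y^0·Z^2.
Collecting: F(X, Y, Z) = 3*X**2 - X*Y - 2*X*Z + Y**2 + Y*Z + Z**2.


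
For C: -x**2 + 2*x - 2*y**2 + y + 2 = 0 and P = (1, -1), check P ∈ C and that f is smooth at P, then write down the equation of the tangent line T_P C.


Tangent line at P: 5*y + 5 = 0.

Step 1: f(1, -1) = 0, so P lies on C.
Step 2: partial derivatives
  f_x(x, y) = 2 - 2*x, f_y(x, y) = 1 - 4*y.
  f_x(P) = 0, f_y(P) = 5 (gradient nonzero, so P is smooth).
Step 3: tangent line at P: 0·(x − 1) + 5·(y − -1) = 0.
Expanding: 5*y + 5 = 0.


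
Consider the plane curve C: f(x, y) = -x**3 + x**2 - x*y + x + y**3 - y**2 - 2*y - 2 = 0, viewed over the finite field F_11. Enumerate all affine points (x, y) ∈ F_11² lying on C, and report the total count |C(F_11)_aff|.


Affine F_11-points: {(0, 5), (1, 10), (3, 1), (3, 4), (3, 7), (4, 4), (5, 4), (6, 0), (6, 6), (10, 7), (10, 9)}; count = 11.

For each of the 121 pairs (x, y) ∈ F_11², evaluate f(x, y) mod 11. Record the zeros.
  x = 0: [0↦9, 1↦7, 2↦9, 3↦10, 4↦5, 5↦0, 6↦1, 7↦3, 8↦1, 9↦1, 10↦9]  zeros at y ∈ {5}
  x = 1: [0↦10, 1↦7, 2↦8, 3↦8, 4↦2, 5↦7, 6↦7, 7↦8, 8↦5, 9↦4, 10↦0]  zeros at y ∈ {10}
  x = 2: [0↦7, 1↦3, 2↦3, 3↦2, 4↦6, 5↦10, 6↦9, 7↦9, 8↦5, 9↦3, 10↦9]  zeros at y ∈ ∅
  x = 3: [0↦5, 1↦0, 2↦10, 3↦8, 4↦0, 5↦3, 6↦1, 7↦0, 8↦6, 9↦3, 10↦8]  zeros at y ∈ {1, 4, 7}
  x = 4: [0↦9, 1↦3, 2↦1, 3↦9, 4↦0, 5↦2, 6↦10, 7↦8, 8↦2, 9↦9, 10↦2]  zeros at y ∈ {4}
  x = 5: [0↦2, 1↦6, 2↦3, 3↦10, 4↦0, 5↦1, 6↦8, 7↦5, 8↦9, 9↦4, 10↦7]  zeros at y ∈ {4}
  x = 6: [0↦0, 1↦3, 2↦10, 3↦5, 4↦5, 5↦5, 6↦0, 7↦7, 8↦10, 9↦4, 10↦6]  zeros at y ∈ {0, 6}
  x = 7: [0↦8, 1↦10, 2↦5, 3↦10, 4↦9, 5↦8, 6↦2, 7↦8, 8↦10, 9↦3, 10↦4]  zeros at y ∈ ∅
  x = 8: [0↦9, 1↦10, 2↦4, 3↦8, 4↦6, 5↦4, 6↦8, 7↦2, 8↦3, 9↦6, 10↦6]  zeros at y ∈ ∅
  x = 9: [0↦8, 1↦8, 2↦1, 3↦4, 4↦1, 5↦9, 6↦1, 7↦5, 8↦5, 9↦7, 10↦6]  zeros at y ∈ ∅
  x = 10: [0↦10, 1↦9, 2↦1, 3↦3, 4↦10, 5↦6, 6↦8, 7↦0, 8↦10, 9↦0, 10↦9]  zeros at y ∈ {7, 9}
Collecting zeros: affine points = {(0, 5), (1, 10), (3, 1), (3, 4), (3, 7), (4, 4), (5, 4), (6, 0), (6, 6), (10, 7), (10, 9)}.
Total count |C(F_11)_aff| = 11.


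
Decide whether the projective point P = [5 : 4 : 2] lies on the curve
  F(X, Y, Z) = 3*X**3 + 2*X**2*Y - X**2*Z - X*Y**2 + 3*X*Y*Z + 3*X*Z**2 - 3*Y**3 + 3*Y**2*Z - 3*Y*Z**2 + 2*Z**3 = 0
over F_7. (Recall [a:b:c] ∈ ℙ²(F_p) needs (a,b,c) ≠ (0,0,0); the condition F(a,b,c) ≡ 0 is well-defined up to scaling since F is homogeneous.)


F(5,4,2) ≡ 0 (mod 7); P is on the curve.

Evaluate F(5, 4, 2) term-by-term (mod 7).
  3*X**3 ↦ 3·125·1·1 = 375
  2*X**2*Y ↦ 2·25·4·1 = 200
  -X**2*Z ↦ -1·25·1·2 = -50
  -X*Y**2 ↦ -1·5·16·1 = -80
  3*X*Y*Z ↦ 3·5·4·2 = 120
  3*X*Z**2 ↦ 3·5·1·4 = 60
  -3*Y**3 ↦ -3·1·64·1 = -192
  3*Y**2*Z ↦ 3·1·16·2 = 96
  -3*Y*Z**2 ↦ -3·1·4·4 = -48
  2*Z**3 ↦ 2·1·1·8 = 16
Sum: F(5, 4, 2) = (375) + (200) + (-50) + (-80) + (120) + (60) + (-192) + (96) + (-48) + (16) = 497.
Reducing mod 7: 497 ≡ 0 (mod 7).
Since F(a, b, c) ≡ 0 (mod 7), P lies on the curve.


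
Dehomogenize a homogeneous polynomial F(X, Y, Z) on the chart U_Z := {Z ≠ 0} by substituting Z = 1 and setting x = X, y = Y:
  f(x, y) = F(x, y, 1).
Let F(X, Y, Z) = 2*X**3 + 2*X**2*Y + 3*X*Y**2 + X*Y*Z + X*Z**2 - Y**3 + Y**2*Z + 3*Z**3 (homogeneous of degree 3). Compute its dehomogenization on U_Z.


f(x, y) = 2*x**3 + 2*x**2*y + 3*x*y**2 + x*y + x - y**3 + y**2 + 3

On U_Z we set Z = 1. Each monomial c·X^i·Y^j·Z^k in F becomes c·x^i·y^j·1^k = c·x^i·y^j.
Substituting Z = 1: F(X, Y, 1) = 2*x**3 + 2*x**2*y + 3*x*y**2 + x*y + x - y**3 + y**2 + 3.
Note: deg(f) ≤ deg(F) = 3; strict inequality happens when F is divisible by Z (lost terms).


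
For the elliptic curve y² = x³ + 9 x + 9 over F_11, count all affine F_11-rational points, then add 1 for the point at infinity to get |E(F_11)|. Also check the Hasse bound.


Affine points = {(0, 3), (0, 8), (5, 5), (5, 6), (6, 2), (6, 9), (9, 4), (9, 7)}; affine count = 8; |E(F_11)| = 9.

Discriminant check: Δ ∝ 4a³ + 27b² = 4·9³ + 27·9² = 4·729 + 27·81 ≡ 10 (mod 11). Nonzero ⇒ E is nonsingular.
For each x ∈ F_11, compute rhs = x³ + 9·x + 9 mod 11, then count y ∈ F_11 with y² ≡ rhs.
  x = 0: rhs = 9, matching y values: 3, 8 (2 points).
  x = 1: rhs = 8, matching y values: none (0 points).
  x = 2: rhs = 2, matching y values: none (0 points).
  x = 3: rhs = 8, matching y values: none (0 points).
  x = 4: rhs = 10, matching y values: none (0 points).
  x = 5: rhs = 3, matching y values: 5, 6 (2 points).
  x = 6: rhs = 4, matching y values: 2, 9 (2 points).
  x = 7: rhs = 8, matching y values: none (0 points).
  x = 8: rhs = 10, matching y values: none (0 points).
  x = 9: rhs = 5, matching y values: 4, 7 (2 points).
  x = 10: rhs = 10, matching y values: none (0 points).
Total affine count: 8.
Full point count |E(F_11)| = 8 + 1 = 9.
Hasse bound: |9 − (11+1)| = |-3| = 3 ≤ 2√11 ≈ 6.6332 ✓.


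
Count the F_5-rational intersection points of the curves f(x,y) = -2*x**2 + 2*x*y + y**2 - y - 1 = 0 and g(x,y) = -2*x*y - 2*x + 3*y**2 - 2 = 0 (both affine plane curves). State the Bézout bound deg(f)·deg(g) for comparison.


Common zeros: {(0, 3), (4, 1)}; count = 2; Bézout bound = 4.

deg(f) = 2, deg(g) = 2, so Bézout bound = 4.
Scan x ∈ F_5. For each x, list the y ∈ F_5 with f(x, y) ≡ 0 and those with g(x, y) ≡ 0 (mod 5); the common zeros in that column are the intersection.
  x = 0: f ≡ 0 at y ∈ {3}; g ≡ 0 at y ∈ {2, 3}; common: {3}.
  x = 1: f ≡ 0 at y ∈ ∅; g ≡ 0 at y ∈ ∅; common: ∅.
  x = 2: f ≡ 0 at y ∈ {1}; g ≡ 0 at y ∈ ∅; common: ∅.
  x = 3: f ≡ 0 at y ∈ {2, 3}; g ≡ 0 at y ∈ ∅; common: ∅.
  x = 4: f ≡ 0 at y ∈ {1, 2}; g ≡ 0 at y ∈ {0, 1}; common: {1}.
Collecting: common zeros = {(0, 3), (4, 1)}, so the count is 2.
Comparison with the Bézout bound: 2 ≤ 4 = deg(f)·deg(g), as expected for curves with no common component (the affine F_5-count falls short of the bound because intersections may lie at infinity, over extension fields, or carry multiplicity).


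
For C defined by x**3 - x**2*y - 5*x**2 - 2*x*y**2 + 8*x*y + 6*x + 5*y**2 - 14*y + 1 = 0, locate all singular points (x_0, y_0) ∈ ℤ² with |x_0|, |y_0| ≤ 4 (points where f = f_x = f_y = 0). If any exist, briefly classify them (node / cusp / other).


Singular points: {(2, 1)}; classification: cusp.

Compute partial derivatives:
  f_x = 3*x**2 - 2*x*y - 10*x - 2*y**2 + 8*y + 6.
  f_y = -x**2 - 4*x*y + 8*x + 10*y - 14.
Scan x_0 ∈ {−4, ..., 4}. For each x_0, f_y(x_0, y) is a polynomial in y; find its integer roots y ∈ {−4, ..., 4}, then test f_x and f at those candidates.
  x = -4: f_y(-4, y) = 26*y - 62; no integer root y with |y| ≤ 4.
  x = -3: f_y(-3, y) = 22*y - 47; no integer root y with |y| ≤ 4.
  x = -2: f_y(-2, y) = 18*y - 34; no integer root y with |y| ≤ 4.
  x = -1: f_y(-1, y) = 14*y - 23; no integer root y with |y| ≤ 4.
  x = 0: f_y(0, y) = 10*y - 14; no integer root y with |y| ≤ 4.
  x = 1: f_y(1, y) = 6*y - 7; no integer root y with |y| ≤ 4.
  x = 2: f_y(2, y) = 2*y - 2; vanishes at y ∈ {1}. (2, 1): f_x = 0, f = 0 — SINGULAR.
  x = 3: f_y(3, y) = 1 - 2*y; no integer root y with |y| ≤ 4.
  x = 4: f_y(4, y) = 2 - 6*y; no integer root y with |y| ≤ 4.
Only singular point on the grid: (2, 1).
Classify: substitute x = 2 + u, y = 1 + v and expand: f = u**3 - u**2*v - 2*u*v**2 + v**2.
No constant or linear terms (consistent with a singular point). Quadratic part: v**2. Cubic part: u**3 - u**2*v - 2*u*v**2.
The quadratic part v**2 is a perfect square, so there is a single (double) tangent line v = 0, i.e. y = 1. Restricting the cubic part to that line (v = 0) leaves u**3 ≠ 0, so f is not divisible by v and the branch is v² ≈ -u**3 to lowest order — this is a cusp.
Classification: cusp.


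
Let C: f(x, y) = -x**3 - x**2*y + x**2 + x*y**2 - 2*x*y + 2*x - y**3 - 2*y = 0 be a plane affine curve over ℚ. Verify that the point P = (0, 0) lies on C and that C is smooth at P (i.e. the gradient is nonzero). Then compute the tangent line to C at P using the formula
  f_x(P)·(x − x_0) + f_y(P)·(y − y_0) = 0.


Tangent line at P: 2*x - 2*y = 0.

Step 1: f(0, 0) = 0, so P lies on C.
Step 2: partial derivatives
  f_x(x, y) = -3*x**2 - 2*x*y + 2*x + y**2 - 2*y + 2, f_y(x, y) = -x**2 + 2*x*y - 2*x - 3*y**2 - 2.
  f_x(P) = 2, f_y(P) = -2 (gradient nonzero, so P is smooth).
Step 3: tangent line at P: 2·(x − 0) + -2·(y − 0) = 0.
Expanding: 2*x - 2*y = 0.


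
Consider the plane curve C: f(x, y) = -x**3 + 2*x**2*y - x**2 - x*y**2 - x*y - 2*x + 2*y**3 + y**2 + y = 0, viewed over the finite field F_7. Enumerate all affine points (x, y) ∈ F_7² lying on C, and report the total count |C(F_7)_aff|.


Affine F_7-points: {(0, 0), (0, 5), (1, 1), (1, 3), (3, 0), (3, 3), (3, 5), (6, 5)}; count = 8.

For each of the 49 pairs (x, y) ∈ F_7², evaluate f(x, y) mod 7. Record the zeros.
  x = 0: [0↦0, 1↦4, 2↦1, 3↦3, 4↦1, 5↦0, 6↦5]  zeros at y ∈ {0, 5}
  x = 1: [0↦3, 1↦0, 2↦2, 3↦0, 4↦6, 5↦4, 6↦6]  zeros at y ∈ {1, 3}
  x = 2: [0↦5, 1↦6, 2↦3, 3↦1, 4↦5, 5↦6, 6↦2]  zeros at y ∈ ∅
  x = 3: [0↦0, 1↦2, 2↦5, 3↦0, 4↦6, 5↦0, 6↦1]  zeros at y ∈ {0, 3, 5}
  x = 4: [0↦3, 1↦3, 2↦2, 3↦5, 4↦3, 5↦1, 6↦4]  zeros at y ∈ ∅
  x = 5: [0↦1, 1↦3, 2↦2, 3↦3, 4↦4, 5↦3, 6↦5]  zeros at y ∈ ∅
  x = 6: [0↦2, 1↦3, 2↦6, 3↦2, 4↦3, 5↦0, 6↦5]  zeros at y ∈ {5}
Collecting zeros: affine points = {(0, 0), (0, 5), (1, 1), (1, 3), (3, 0), (3, 3), (3, 5), (6, 5)}.
Total count |C(F_7)_aff| = 8.


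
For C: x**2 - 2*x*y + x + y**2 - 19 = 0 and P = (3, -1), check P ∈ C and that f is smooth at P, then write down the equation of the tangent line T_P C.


Tangent line at P: 9*x - 8*y - 35 = 0.

Step 1: f(3, -1) = 0, so P lies on C.
Step 2: partial derivatives
  f_x(x, y) = 2*x - 2*y + 1, f_y(x, y) = -2*x + 2*y.
  f_x(P) = 9, f_y(P) = -8 (gradient nonzero, so P is smooth).
Step 3: tangent line at P: 9·(x − 3) + -8·(y − -1) = 0.
Expanding: 9*x - 8*y - 35 = 0.


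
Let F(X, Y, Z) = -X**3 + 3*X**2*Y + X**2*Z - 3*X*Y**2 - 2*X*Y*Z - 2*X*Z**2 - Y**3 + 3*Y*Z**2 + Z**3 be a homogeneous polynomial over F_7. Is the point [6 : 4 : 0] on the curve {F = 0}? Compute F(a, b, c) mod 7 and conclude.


F(6,4,0) ≡ 4 (mod 7); P is NOT on the curve.

Evaluate F(6, 4, 0) term-by-term (mod 7).
  -X**3 ↦ -1·216·1·1 = -216
  3*X**2*Y ↦ 3·36·4·1 = 432
  X**2*Z ↦ 1·36·1·0 = 0
  -3*X*Y**2 ↦ -3·6·16·1 = -288
  -2*X*Y*Z ↦ -2·6·4·0 = 0
  -2*X*Z**2 ↦ -2·6·1·0 = 0
  -Y**3 ↦ -1·1·64·1 = -64
  3*Y*Z**2 ↦ 3·1·4·0 = 0
  Z**3 ↦ 1·1·1·0 = 0
Sum: F(6, 4, 0) = (-216) + (432) + (0) + (-288) + (0) + (0) + (-64) + (0) + (0) = -136.
Reducing mod 7: -136 ≡ 4 (mod 7).
Since F(a, b, c) ≡ 4 ≠ 0 (mod 7), P does NOT lie on the curve.


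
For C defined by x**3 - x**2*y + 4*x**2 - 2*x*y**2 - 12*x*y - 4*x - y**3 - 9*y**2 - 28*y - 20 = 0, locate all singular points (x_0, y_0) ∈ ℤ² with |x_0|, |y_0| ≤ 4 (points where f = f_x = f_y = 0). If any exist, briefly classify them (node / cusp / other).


Singular points: {(-2, -2)}; classification: cusp.

Compute partial derivatives:
  f_x = 3*x**2 - 2*x*y + 8*x - 2*y**2 - 12*y - 4.
  f_y = -x**2 - 4*x*y - 12*x - 3*y**2 - 18*y - 28.
Scan x_0 ∈ {−4, ..., 4}. For each x_0, f_y(x_0, y) is a polynomial in y; find its integer roots y ∈ {−4, ..., 4}, then test f_x and f at those candidates.
  x = -4: f_y(-4, y) = -3*y**2 - 2*y + 4; no integer root y with |y| ≤ 4.
  x = -3: f_y(-3, y) = -3*y**2 - 6*y - 1; no integer root y with |y| ≤ 4.
  x = -2: f_y(-2, y) = -3*y**2 - 10*y - 8; vanishes at y ∈ {-2}. (-2, -2): f_x = 0, f = 0 — SINGULAR.
  x = -1: f_y(-1, y) = -3*y**2 - 14*y - 17; no integer root y with |y| ≤ 4.
  x = 0: f_y(0, y) = -3*y**2 - 18*y - 28; no integer root y with |y| ≤ 4.
  x = 1: f_y(1, y) = -3*y**2 - 22*y - 41; no integer root y with |y| ≤ 4.
  x = 2: f_y(2, y) = -3*y**2 - 26*y - 56; vanishes at y ∈ {-4}. (2, -4): f_x = 56 ≠ 0.
  x = 3: f_y(3, y) = -3*y**2 - 30*y - 73; no integer root y with |y| ≤ 4.
  x = 4: f_y(4, y) = -3*y**2 - 34*y - 92; no integer root y with |y| ≤ 4.
Only singular point on the grid: (-2, -2).
Classify: substitute x = -2 + u, y = -2 + v and expand: f = u**3 - u**2*v - 2*u*v**2 - v**3 + v**2.
No constant or linear terms (consistent with a singular point). Quadratic part: v**2. Cubic part: u**3 - u**2*v - 2*u*v**2 - v**3.
The quadratic part v**2 is a perfect square, so there is a single (double) tangent line v = 0, i.e. y = -2. Restricting the cubic part to that line (v = 0) leaves u**3 ≠ 0, so f is not divisible by v and the branch is v² ≈ -u**3 to lowest order — this is a cusp.
Classification: cusp.


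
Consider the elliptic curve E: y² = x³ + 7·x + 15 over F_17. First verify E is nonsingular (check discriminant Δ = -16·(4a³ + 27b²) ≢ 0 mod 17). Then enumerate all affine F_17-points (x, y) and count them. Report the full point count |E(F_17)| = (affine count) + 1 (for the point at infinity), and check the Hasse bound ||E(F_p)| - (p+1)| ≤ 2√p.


Affine points = {(0, 7), (0, 10), (6, 1), (6, 16), (7, 4), (7, 13), (9, 5), (9, 12), (12, 5), (12, 12), (13, 5), (13, 12), (14, 1), (14, 16)}; affine count = 14; |E(F_17)| = 15.

Discriminant check: Δ ∝ 4a³ + 27b² = 4·7³ + 27·15² = 4·343 + 27·225 ≡ 1 (mod 17). Nonzero ⇒ E is nonsingular.
For each x ∈ F_17, compute rhs = x³ + 7·x + 15 mod 17, then count y ∈ F_17 with y² ≡ rhs.
  x = 0: rhs = 15, matching y values: 7, 10 (2 points).
  x = 1: rhs = 6, matching y values: none (0 points).
  x = 2: rhs = 3, matching y values: none (0 points).
  x = 3: rhs = 12, matching y values: none (0 points).
  x = 4: rhs = 5, matching y values: none (0 points).
  x = 5: rhs = 5, matching y values: none (0 points).
  x = 6: rhs = 1, matching y values: 1, 16 (2 points).
  x = 7: rhs = 16, matching y values: 4, 13 (2 points).
  x = 8: rhs = 5, matching y values: none (0 points).
  x = 9: rhs = 8, matching y values: 5, 12 (2 points).
  x = 10: rhs = 14, matching y values: none (0 points).
  x = 11: rhs = 12, matching y values: none (0 points).
  x = 12: rhs = 8, matching y values: 5, 12 (2 points).
  x = 13: rhs = 8, matching y values: 5, 12 (2 points).
  x = 14: rhs = 1, matching y values: 1, 16 (2 points).
  x = 15: rhs = 10, matching y values: none (0 points).
  x = 16: rhs = 7, matching y values: none (0 points).
Total affine count: 14.
Full point count |E(F_17)| = 14 + 1 = 15.
Hasse bound: |15 − (17+1)| = |-3| = 3 ≤ 2√17 ≈ 8.2462 ✓.


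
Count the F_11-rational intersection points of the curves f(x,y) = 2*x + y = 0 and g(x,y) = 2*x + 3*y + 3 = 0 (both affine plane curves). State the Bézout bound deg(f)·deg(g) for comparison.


Common zeros: {(9, 4)}; count = 1; Bézout bound = 1.

deg(f) = 1, deg(g) = 1, so Bézout bound = 1.
Scan x ∈ F_11. For each x, list the y ∈ F_11 with f(x, y) ≡ 0 and those with g(x, y) ≡ 0 (mod 11); the common zeros in that column are the intersection.
  x = 0: f ≡ 0 at y ∈ {0}; g ≡ 0 at y ∈ {10}; common: ∅.
  x = 1: f ≡ 0 at y ∈ {9}; g ≡ 0 at y ∈ {2}; common: ∅.
  x = 2: f ≡ 0 at y ∈ {7}; g ≡ 0 at y ∈ {5}; common: ∅.
  x = 3: f ≡ 0 at y ∈ {5}; g ≡ 0 at y ∈ {8}; common: ∅.
  x = 4: f ≡ 0 at y ∈ {3}; g ≡ 0 at y ∈ {0}; common: ∅.
  x = 5: f ≡ 0 at y ∈ {1}; g ≡ 0 at y ∈ {3}; common: ∅.
  x = 6: f ≡ 0 at y ∈ {10}; g ≡ 0 at y ∈ {6}; common: ∅.
  x = 7: f ≡ 0 at y ∈ {8}; g ≡ 0 at y ∈ {9}; common: ∅.
  x = 8: f ≡ 0 at y ∈ {6}; g ≡ 0 at y ∈ {1}; common: ∅.
  x = 9: f ≡ 0 at y ∈ {4}; g ≡ 0 at y ∈ {4}; common: {4}.
  x = 10: f ≡ 0 at y ∈ {2}; g ≡ 0 at y ∈ {7}; common: ∅.
Collecting: common zeros = {(9, 4)}, so the count is 1.
Comparison with the Bézout bound: 1 ≤ 1 = deg(f)·deg(g), as expected for curves with no common component (the bound is attained).


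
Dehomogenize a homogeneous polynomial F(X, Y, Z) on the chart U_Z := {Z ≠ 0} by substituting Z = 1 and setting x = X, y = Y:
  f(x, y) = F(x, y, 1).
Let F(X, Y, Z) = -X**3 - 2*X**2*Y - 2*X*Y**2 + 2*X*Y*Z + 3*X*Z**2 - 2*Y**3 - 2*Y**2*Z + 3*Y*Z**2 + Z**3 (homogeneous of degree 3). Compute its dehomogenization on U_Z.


f(x, y) = -x**3 - 2*x**2*y - 2*x*y**2 + 2*x*y + 3*x - 2*y**3 - 2*y**2 + 3*y + 1

On U_Z we set Z = 1. Each monomial c·X^i·Y^j·Z^k in F becomes c·x^i·y^j·1^k = c·x^i·y^j.
Substituting Z = 1: F(X, Y, 1) = -x**3 - 2*x**2*y - 2*x*y**2 + 2*x*y + 3*x - 2*y**3 - 2*y**2 + 3*y + 1.
Note: deg(f) ≤ deg(F) = 3; strict inequality happens when F is divisible by Z (lost terms).


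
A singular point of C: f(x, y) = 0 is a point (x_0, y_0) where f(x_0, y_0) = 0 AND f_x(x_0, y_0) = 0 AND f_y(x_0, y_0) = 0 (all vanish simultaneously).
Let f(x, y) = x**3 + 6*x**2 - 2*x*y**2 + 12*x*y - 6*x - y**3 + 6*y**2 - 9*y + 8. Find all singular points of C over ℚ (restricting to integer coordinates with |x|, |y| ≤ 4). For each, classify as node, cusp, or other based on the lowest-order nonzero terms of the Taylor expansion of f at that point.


Singular points: {(-2, 3)}; classification: cusp.

Compute partial derivatives:
  f_x = 3*x**2 + 12*x - 2*y**2 + 12*y - 6.
  f_y = -4*x*y + 12*x - 3*y**2 + 12*y - 9.
Scan x_0 ∈ {−4, ..., 4}. For each x_0, f_y(x_0, y) is a polynomial in y; find its integer roots y ∈ {−4, ..., 4}, then test f_x and f at those candidates.
  x = -4: f_y(-4, y) = -3*y**2 + 28*y - 57; vanishes at y ∈ {3}. (-4, 3): f_x = 12 ≠ 0.
  x = -3: f_y(-3, y) = -3*y**2 + 24*y - 45; vanishes at y ∈ {3}. (-3, 3): f_x = 3 ≠ 0.
  x = -2: f_y(-2, y) = -3*y**2 + 20*y - 33; vanishes at y ∈ {3}. (-2, 3): f_x = 0, f = 0 — SINGULAR.
  x = -1: f_y(-1, y) = -3*y**2 + 16*y - 21; vanishes at y ∈ {3}. (-1, 3): f_x = 3 ≠ 0.
  x = 0: f_y(0, y) = -3*y**2 + 12*y - 9; vanishes at y ∈ {1, 3}. (0, 1): f_x = 4 ≠ 0; (0, 3): f_x = 12 ≠ 0.
  x = 1: f_y(1, y) = -3*y**2 + 8*y + 3; vanishes at y ∈ {3}. (1, 3): f_x = 27 ≠ 0.
  x = 2: f_y(2, y) = -3*y**2 + 4*y + 15; vanishes at y ∈ {3}. (2, 3): f_x = 48 ≠ 0.
  x = 3: f_y(3, y) = 27 - 3*y**2; vanishes at y ∈ {-3, 3}. (3, -3): f_x = 3 ≠ 0; (3, 3): f_x = 75 ≠ 0.
  x = 4: f_y(4, y) = -3*y**2 - 4*y + 39; vanishes at y ∈ {3}. (4, 3): f_x = 108 ≠ 0.
Only singular point on the grid: (-2, 3).
Classify: substitute x = -2 + u, y = 3 + v and expand: f = u**3 - 2*u*v**2 - v**3 + v**2.
No constant or linear terms (consistent with a singular point). Quadratic part: v**2. Cubic part: u**3 - 2*u*v**2 - v**3.
The quadratic part v**2 is a perfect square, so there is a single (double) tangent line v = 0, i.e. y = 3. Restricting the cubic part to that line (v = 0) leaves u**3 ≠ 0, so f is not divisible by v and the branch is v² ≈ -u**3 to lowest order — this is a cusp.
Classification: cusp.


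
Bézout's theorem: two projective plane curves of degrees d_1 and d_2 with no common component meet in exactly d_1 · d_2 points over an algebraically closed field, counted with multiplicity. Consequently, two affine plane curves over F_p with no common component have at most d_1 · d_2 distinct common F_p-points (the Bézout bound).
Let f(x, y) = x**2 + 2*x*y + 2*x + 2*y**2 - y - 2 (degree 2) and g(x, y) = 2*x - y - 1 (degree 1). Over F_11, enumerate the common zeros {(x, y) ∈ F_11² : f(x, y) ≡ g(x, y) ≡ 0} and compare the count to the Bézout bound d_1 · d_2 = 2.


Common zeros: {(2, 3), (3, 5)}; count = 2; Bézout bound = 2.

deg(f) = 2, deg(g) = 1, so Bézout bound = 2.
Scan x ∈ F_11. For each x, list the y ∈ F_11 with f(x, y) ≡ 0 and those with g(x, y) ≡ 0 (mod 11); the common zeros in that column are the intersection.
  x = 0: f ≡ 0 at y ∈ ∅; g ≡ 0 at y ∈ {10}; common: ∅.
  x = 1: f ≡ 0 at y ∈ {2, 3}; g ≡ 0 at y ∈ {1}; common: ∅.
  x = 2: f ≡ 0 at y ∈ {1, 3}; g ≡ 0 at y ∈ {3}; common: {3}.
  x = 3: f ≡ 0 at y ∈ {5, 9}; g ≡ 0 at y ∈ {5}; common: {5}.
  x = 4: f ≡ 0 at y ∈ {0, 2}; g ≡ 0 at y ∈ {7}; common: ∅.
  x = 5: f ≡ 0 at y ∈ {0, 1}; g ≡ 0 at y ∈ {9}; common: ∅.
  x = 6: f ≡ 0 at y ∈ ∅; g ≡ 0 at y ∈ {0}; common: ∅.
  x = 7: f ≡ 0 at y ∈ {5}; g ≡ 0 at y ∈ {2}; common: ∅.
  x = 8: f ≡ 0 at y ∈ ∅; g ≡ 0 at y ∈ {4}; common: ∅.
  x = 9: f ≡ 0 at y ∈ ∅; g ≡ 0 at y ∈ {6}; common: ∅.
  x = 10: f ≡ 0 at y ∈ {9}; g ≡ 0 at y ∈ {8}; common: ∅.
Collecting: common zeros = {(2, 3), (3, 5)}, so the count is 2.
Comparison with the Bézout bound: 2 ≤ 2 = deg(f)·deg(g), as expected for curves with no common component (the bound is attained).


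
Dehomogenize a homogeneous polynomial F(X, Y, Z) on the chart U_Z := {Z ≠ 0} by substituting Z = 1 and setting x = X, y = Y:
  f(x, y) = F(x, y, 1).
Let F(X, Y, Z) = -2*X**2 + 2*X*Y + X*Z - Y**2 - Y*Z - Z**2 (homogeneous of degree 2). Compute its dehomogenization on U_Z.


f(x, y) = -2*x**2 + 2*x*y + x - y**2 - y - 1

On U_Z we set Z = 1. Each monomial c·X^i·Y^j·Z^k in F becomes c·x^i·y^j·1^k = c·x^i·y^j.
Substituting Z = 1: F(X, Y, 1) = -2*x**2 + 2*x*y + x - y**2 - y - 1.
Note: deg(f) ≤ deg(F) = 2; strict inequality happens when F is divisible by Z (lost terms).


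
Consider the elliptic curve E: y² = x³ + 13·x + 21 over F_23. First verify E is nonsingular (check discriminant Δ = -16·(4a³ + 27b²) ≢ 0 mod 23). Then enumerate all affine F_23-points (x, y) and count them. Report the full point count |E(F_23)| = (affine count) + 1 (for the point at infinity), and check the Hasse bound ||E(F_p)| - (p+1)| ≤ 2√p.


Affine points = {(1, 9), (1, 14), (2, 3), (2, 20), (3, 8), (3, 15), (5, 2), (5, 21), (6, 4), (6, 19), (7, 8), (7, 15), (8, 4), (8, 19), (9, 4), (9, 19), (10, 1), (10, 22), (11, 0), (13, 8), (13, 15), (14, 7), (14, 16), (15, 7), (15, 16), (16, 1), (16, 22), (17, 7), (17, 16), (20, 1), (20, 22)}; affine count = 31; |E(F_23)| = 32.

Discriminant check: Δ ∝ 4a³ + 27b² = 4·13³ + 27·21² = 4·2197 + 27·441 ≡ 18 (mod 23). Nonzero ⇒ E is nonsingular.
For each x ∈ F_23, compute rhs = x³ + 13·x + 21 mod 23, then count y ∈ F_23 with y² ≡ rhs.
  x = 0: rhs = 21, matching y values: none (0 points).
  x = 1: rhs = 12, matching y values: 9, 14 (2 points).
  x = 2: rhs = 9, matching y values: 3, 20 (2 points).
  x = 3: rhs = 18, matching y values: 8, 15 (2 points).
  x = 4: rhs = 22, matching y values: none (0 points).
  x = 5: rhs = 4, matching y values: 2, 21 (2 points).
  x = 6: rhs = 16, matching y values: 4, 19 (2 points).
  x = 7: rhs = 18, matching y values: 8, 15 (2 points).
  x = 8: rhs = 16, matching y values: 4, 19 (2 points).
  x = 9: rhs = 16, matching y values: 4, 19 (2 points).
  x = 10: rhs = 1, matching y values: 1, 22 (2 points).
  x = 11: rhs = 0, matching y values: 0 (1 points).
  x = 12: rhs = 19, matching y values: none (0 points).
  x = 13: rhs = 18, matching y values: 8, 15 (2 points).
  x = 14: rhs = 3, matching y values: 7, 16 (2 points).
  x = 15: rhs = 3, matching y values: 7, 16 (2 points).
  x = 16: rhs = 1, matching y values: 1, 22 (2 points).
  x = 17: rhs = 3, matching y values: 7, 16 (2 points).
  x = 18: rhs = 15, matching y values: none (0 points).
  x = 19: rhs = 20, matching y values: none (0 points).
  x = 20: rhs = 1, matching y values: 1, 22 (2 points).
  x = 21: rhs = 10, matching y values: none (0 points).
  x = 22: rhs = 7, matching y values: none (0 points).
Total affine count: 31.
Full point count |E(F_23)| = 31 + 1 = 32.
Hasse bound: |32 − (23+1)| = |8| = 8 ≤ 2√23 ≈ 9.5917 ✓.


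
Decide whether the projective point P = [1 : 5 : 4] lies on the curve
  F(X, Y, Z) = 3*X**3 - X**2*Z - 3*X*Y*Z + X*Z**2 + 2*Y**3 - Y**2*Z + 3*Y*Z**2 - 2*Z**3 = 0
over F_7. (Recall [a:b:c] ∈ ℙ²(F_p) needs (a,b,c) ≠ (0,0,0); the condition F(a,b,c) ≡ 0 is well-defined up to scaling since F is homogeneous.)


F(1,5,4) ≡ 0 (mod 7); P is on the curve.

Evaluate F(1, 5, 4) term-by-term (mod 7).
  3*X**3 ↦ 3·1·1·1 = 3
  -X**2*Z ↦ -1·1·1·4 = -4
  -3*X*Y*Z ↦ -3·1·5·4 = -60
  X*Z**2 ↦ 1·1·1·16 = 16
  2*Y**3 ↦ 2·1·125·1 = 250
  -Y**2*Z ↦ -1·1·25·4 = -100
  3*Y*Z**2 ↦ 3·1·5·16 = 240
  -2*Z**3 ↦ -2·1·1·64 = -128
Sum: F(1, 5, 4) = (3) + (-4) + (-60) + (16) + (250) + (-100) + (240) + (-128) = 217.
Reducing mod 7: 217 ≡ 0 (mod 7).
Since F(a, b, c) ≡ 0 (mod 7), P lies on the curve.


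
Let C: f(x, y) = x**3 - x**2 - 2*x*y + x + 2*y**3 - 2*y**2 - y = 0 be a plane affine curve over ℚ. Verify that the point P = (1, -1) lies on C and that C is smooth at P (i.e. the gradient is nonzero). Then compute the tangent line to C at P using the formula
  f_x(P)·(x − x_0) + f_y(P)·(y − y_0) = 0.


Tangent line at P: 4*x + 7*y + 3 = 0.

Step 1: f(1, -1) = 0, so P lies on C.
Step 2: partial derivatives
  f_x(x, y) = 3*x**2 - 2*x - 2*y + 1, f_y(x, y) = -2*x + 6*y**2 - 4*y - 1.
  f_x(P) = 4, f_y(P) = 7 (gradient nonzero, so P is smooth).
Step 3: tangent line at P: 4·(x − 1) + 7·(y − -1) = 0.
Expanding: 4*x + 7*y + 3 = 0.


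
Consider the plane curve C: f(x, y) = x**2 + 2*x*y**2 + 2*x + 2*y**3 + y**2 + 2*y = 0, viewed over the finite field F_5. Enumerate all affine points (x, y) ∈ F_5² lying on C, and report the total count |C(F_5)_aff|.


Affine F_5-points: {(0, 0), (0, 1), (1, 1), (1, 2), (1, 3), (3, 0), (4, 2), (4, 3)}; count = 8.

For each of the 25 pairs (x, y) ∈ F_5², evaluate f(x, y) mod 5. Record the zeros.
  x = 0: [0↦0, 1↦0, 2↦4, 3↦4, 4↦2]  zeros at y ∈ {0, 1}
  x = 1: [0↦3, 1↦0, 2↦0, 3↦0, 4↦2]  zeros at y ∈ {1, 2, 3}
  x = 2: [0↦3, 1↦2, 2↦3, 3↦3, 4↦4]  zeros at y ∈ ∅
  x = 3: [0↦0, 1↦1, 2↦3, 3↦3, 4↦3]  zeros at y ∈ {0}
  x = 4: [0↦4, 1↦2, 2↦0, 3↦0, 4↦4]  zeros at y ∈ {2, 3}
Collecting zeros: affine points = {(0, 0), (0, 1), (1, 1), (1, 2), (1, 3), (3, 0), (4, 2), (4, 3)}.
Total count |C(F_5)_aff| = 8.


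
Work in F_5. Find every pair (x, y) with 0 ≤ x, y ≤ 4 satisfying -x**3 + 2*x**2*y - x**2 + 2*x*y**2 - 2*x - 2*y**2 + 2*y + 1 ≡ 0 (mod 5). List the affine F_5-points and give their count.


Affine F_5-points: {(1, 2), (2, 0), (3, 2), (3, 3), (4, 2), (4, 4)}; count = 6.

For each of the 25 pairs (x, y) ∈ F_5², evaluate f(x, y) mod 5. Record the zeros.
  x = 0: [0↦1, 1↦1, 2↦2, 3↦4, 4↦2]  zeros at y ∈ ∅
  x = 1: [0↦2, 1↦1, 2↦0, 3↦4, 4↦3]  zeros at y ∈ {2}
  x = 2: [0↦0, 1↦2, 2↦3, 3↦3, 4↦2]  zeros at y ∈ {0}
  x = 3: [0↦4, 1↦3, 2↦0, 3↦0, 4↦3]  zeros at y ∈ {2, 3}
  x = 4: [0↦3, 1↦3, 2↦0, 3↦4, 4↦0]  zeros at y ∈ {2, 4}
Collecting zeros: affine points = {(1, 2), (2, 0), (3, 2), (3, 3), (4, 2), (4, 4)}.
Total count |C(F_5)_aff| = 6.


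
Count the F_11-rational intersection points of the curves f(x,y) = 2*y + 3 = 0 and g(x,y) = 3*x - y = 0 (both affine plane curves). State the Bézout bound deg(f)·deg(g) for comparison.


Common zeros: {(5, 4)}; count = 1; Bézout bound = 1.

deg(f) = 1, deg(g) = 1, so Bézout bound = 1.
Scan x ∈ F_11. For each x, list the y ∈ F_11 with f(x, y) ≡ 0 and those with g(x, y) ≡ 0 (mod 11); the common zeros in that column are the intersection.
  x = 0: f ≡ 0 at y ∈ {4}; g ≡ 0 at y ∈ {0}; common: ∅.
  x = 1: f ≡ 0 at y ∈ {4}; g ≡ 0 at y ∈ {3}; common: ∅.
  x = 2: f ≡ 0 at y ∈ {4}; g ≡ 0 at y ∈ {6}; common: ∅.
  x = 3: f ≡ 0 at y ∈ {4}; g ≡ 0 at y ∈ {9}; common: ∅.
  x = 4: f ≡ 0 at y ∈ {4}; g ≡ 0 at y ∈ {1}; common: ∅.
  x = 5: f ≡ 0 at y ∈ {4}; g ≡ 0 at y ∈ {4}; common: {4}.
  x = 6: f ≡ 0 at y ∈ {4}; g ≡ 0 at y ∈ {7}; common: ∅.
  x = 7: f ≡ 0 at y ∈ {4}; g ≡ 0 at y ∈ {10}; common: ∅.
  x = 8: f ≡ 0 at y ∈ {4}; g ≡ 0 at y ∈ {2}; common: ∅.
  x = 9: f ≡ 0 at y ∈ {4}; g ≡ 0 at y ∈ {5}; common: ∅.
  x = 10: f ≡ 0 at y ∈ {4}; g ≡ 0 at y ∈ {8}; common: ∅.
Collecting: common zeros = {(5, 4)}, so the count is 1.
Comparison with the Bézout bound: 1 ≤ 1 = deg(f)·deg(g), as expected for curves with no common component (the bound is attained).


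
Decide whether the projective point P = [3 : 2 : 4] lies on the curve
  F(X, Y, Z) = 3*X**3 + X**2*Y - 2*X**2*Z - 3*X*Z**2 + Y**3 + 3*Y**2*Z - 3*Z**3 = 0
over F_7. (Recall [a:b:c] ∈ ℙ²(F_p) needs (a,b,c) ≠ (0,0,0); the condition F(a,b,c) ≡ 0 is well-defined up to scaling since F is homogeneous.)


F(3,2,4) ≡ 6 (mod 7); P is NOT on the curve.

Evaluate F(3, 2, 4) term-by-term (mod 7).
  3*X**3 ↦ 3·27·1·1 = 81
  X**2*Y ↦ 1·9·2·1 = 18
  -2*X**2*Z ↦ -2·9·1·4 = -72
  -3*X*Z**2 ↦ -3·3·1·16 = -144
  Y**3 ↦ 1·1·8·1 = 8
  3*Y**2*Z ↦ 3·1·4·4 = 48
  -3*Z**3 ↦ -3·1·1·64 = -192
Sum: F(3, 2, 4) = (81) + (18) + (-72) + (-144) + (8) + (48) + (-192) = -253.
Reducing mod 7: -253 ≡ 6 (mod 7).
Since F(a, b, c) ≡ 6 ≠ 0 (mod 7), P does NOT lie on the curve.


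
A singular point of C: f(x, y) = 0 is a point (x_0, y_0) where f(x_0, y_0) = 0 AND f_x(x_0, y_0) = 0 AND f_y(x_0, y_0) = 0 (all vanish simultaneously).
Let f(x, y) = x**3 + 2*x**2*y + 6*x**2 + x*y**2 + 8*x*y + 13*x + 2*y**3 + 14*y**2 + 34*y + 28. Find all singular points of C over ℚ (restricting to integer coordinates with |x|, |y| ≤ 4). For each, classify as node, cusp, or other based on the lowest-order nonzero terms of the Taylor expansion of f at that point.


Singular points: {(-1, -2)}; classification: node.

Compute partial derivatives:
  f_x = 3*x**2 + 4*x*y + 12*x + y**2 + 8*y + 13.
  f_y = 2*x**2 + 2*x*y + 8*x + 6*y**2 + 28*y + 34.
Scan x_0 ∈ {−4, ..., 4}. For each x_0, f_y(x_0, y) is a polynomial in y; find its integer roots y ∈ {−4, ..., 4}, then test f_x and f at those candidates.
  x = -4: f_y(-4, y) = 6*y**2 + 20*y + 34; no integer root y with |y| ≤ 4.
  x = -3: f_y(-3, y) = 6*y**2 + 22*y + 28; no integer root y with |y| ≤ 4.
  x = -2: f_y(-2, y) = 6*y**2 + 24*y + 26; no integer root y with |y| ≤ 4.
  x = -1: f_y(-1, y) = 6*y**2 + 26*y + 28; vanishes at y ∈ {-2}. (-1, -2): f_x = 0, f = 0 — SINGULAR.
  x = 0: f_y(0, y) = 6*y**2 + 28*y + 34; no integer root y with |y| ≤ 4.
  x = 1: f_y(1, y) = 6*y**2 + 30*y + 44; no integer root y with |y| ≤ 4.
  x = 2: f_y(2, y) = 6*y**2 + 32*y + 58; no integer root y with |y| ≤ 4.
  x = 3: f_y(3, y) = 6*y**2 + 34*y + 76; no integer root y with |y| ≤ 4.
  x = 4: f_y(4, y) = 6*y**2 + 36*y + 98; no integer root y with |y| ≤ 4.
Only singular point on the grid: (-1, -2).
Classify: substitute x = -1 + u, y = -2 + v and expand: f = u**3 + 2*u**2*v - u**2 + u*v**2 + 2*v**3 + v**2.
No constant or linear terms (consistent with a singular point). Quadratic part: -u**2 + v**2. Cubic part: u**3 + 2*u**2*v + u*v**2 + 2*v**3.
The quadratic part v**2 - u**2 = (v − u)(v + u) splits into two distinct linear factors, so there are two distinct tangent lines y − -2 = ±(x − -1) — this is a node (ordinary double point).
Classification: node.


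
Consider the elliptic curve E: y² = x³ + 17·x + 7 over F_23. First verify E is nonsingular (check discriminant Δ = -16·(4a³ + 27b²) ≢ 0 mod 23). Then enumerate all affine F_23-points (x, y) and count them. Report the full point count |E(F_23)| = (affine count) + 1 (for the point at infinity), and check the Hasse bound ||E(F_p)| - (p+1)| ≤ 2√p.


Affine points = {(1, 5), (1, 18), (2, 7), (2, 16), (3, 4), (3, 19), (4, 1), (4, 22), (6, 7), (6, 16), (7, 3), (7, 20), (10, 2), (10, 21), (15, 7), (15, 16), (18, 2), (18, 21), (19, 6), (19, 17), (22, 9), (22, 14)}; affine count = 22; |E(F_23)| = 23.

Discriminant check: Δ ∝ 4a³ + 27b² = 4·17³ + 27·7² = 4·4913 + 27·49 ≡ 22 (mod 23). Nonzero ⇒ E is nonsingular.
For each x ∈ F_23, compute rhs = x³ + 17·x + 7 mod 23, then count y ∈ F_23 with y² ≡ rhs.
  x = 0: rhs = 7, matching y values: none (0 points).
  x = 1: rhs = 2, matching y values: 5, 18 (2 points).
  x = 2: rhs = 3, matching y values: 7, 16 (2 points).
  x = 3: rhs = 16, matching y values: 4, 19 (2 points).
  x = 4: rhs = 1, matching y values: 1, 22 (2 points).
  x = 5: rhs = 10, matching y values: none (0 points).
  x = 6: rhs = 3, matching y values: 7, 16 (2 points).
  x = 7: rhs = 9, matching y values: 3, 20 (2 points).
  x = 8: rhs = 11, matching y values: none (0 points).
  x = 9: rhs = 15, matching y values: none (0 points).
  x = 10: rhs = 4, matching y values: 2, 21 (2 points).
  x = 11: rhs = 7, matching y values: none (0 points).
  x = 12: rhs = 7, matching y values: none (0 points).
  x = 13: rhs = 10, matching y values: none (0 points).
  x = 14: rhs = 22, matching y values: none (0 points).
  x = 15: rhs = 3, matching y values: 7, 16 (2 points).
  x = 16: rhs = 5, matching y values: none (0 points).
  x = 17: rhs = 11, matching y values: none (0 points).
  x = 18: rhs = 4, matching y values: 2, 21 (2 points).
  x = 19: rhs = 13, matching y values: 6, 17 (2 points).
  x = 20: rhs = 21, matching y values: none (0 points).
  x = 21: rhs = 11, matching y values: none (0 points).
  x = 22: rhs = 12, matching y values: 9, 14 (2 points).
Total affine count: 22.
Full point count |E(F_23)| = 22 + 1 = 23.
Hasse bound: |23 − (23+1)| = |-1| = 1 ≤ 2√23 ≈ 9.5917 ✓.


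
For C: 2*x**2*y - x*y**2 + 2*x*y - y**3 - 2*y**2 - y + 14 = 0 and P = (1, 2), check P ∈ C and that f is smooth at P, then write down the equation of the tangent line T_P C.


Tangent line at P: 8*x - 21*y + 34 = 0.

Step 1: f(1, 2) = 0, so P lies on C.
Step 2: partial derivatives
  f_x(x, y) = 4*x*y - y**2 + 2*y, f_y(x, y) = 2*x**2 - 2*x*y + 2*x - 3*y**2 - 4*y - 1.
  f_x(P) = 8, f_y(P) = -21 (gradient nonzero, so P is smooth).
Step 3: tangent line at P: 8·(x − 1) + -21·(y − 2) = 0.
Expanding: 8*x - 21*y + 34 = 0.


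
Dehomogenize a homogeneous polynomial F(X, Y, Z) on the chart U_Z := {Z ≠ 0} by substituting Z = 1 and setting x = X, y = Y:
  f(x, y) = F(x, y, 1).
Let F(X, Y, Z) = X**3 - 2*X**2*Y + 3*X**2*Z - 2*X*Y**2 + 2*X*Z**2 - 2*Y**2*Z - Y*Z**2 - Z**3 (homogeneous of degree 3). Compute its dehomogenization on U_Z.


f(x, y) = x**3 - 2*x**2*y + 3*x**2 - 2*x*y**2 + 2*x - 2*y**2 - y - 1

On U_Z we set Z = 1. Each monomial c·X^i·Y^j·Z^k in F becomes c·x^i·y^j·1^k = c·x^i·y^j.
Substituting Z = 1: F(X, Y, 1) = x**3 - 2*x**2*y + 3*x**2 - 2*x*y**2 + 2*x - 2*y**2 - y - 1.
Note: deg(f) ≤ deg(F) = 3; strict inequality happens when F is divisible by Z (lost terms).


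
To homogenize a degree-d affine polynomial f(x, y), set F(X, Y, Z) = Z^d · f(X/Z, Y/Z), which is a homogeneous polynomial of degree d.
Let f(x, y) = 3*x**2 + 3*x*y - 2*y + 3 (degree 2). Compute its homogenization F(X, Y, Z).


F(X, Y, Z) = 3*X**2 + 3*X*Y - 2*Y*Z + 3*Z**2

deg(f) = 2.
Substitute x = X/Z, y = Y/Z into f, then multiply by Z^2.
  monomial 3·x^2·y^0 ↦ 3·X^2·Y^0·Z^0.
  monomial 3·x^1·y^1 ↦ 3·X^1·Y^1·Z^0.
  monomial -2·x^0·y^1 ↦ -2·X^0·Y^1·Z^1.
  monomial 3·x^0·y^0 ↦ 3·X^0·Y^0·Z^2.
Collecting: F(X, Y, Z) = 3*X**2 + 3*X*Y - 2*Y*Z + 3*Z**2.


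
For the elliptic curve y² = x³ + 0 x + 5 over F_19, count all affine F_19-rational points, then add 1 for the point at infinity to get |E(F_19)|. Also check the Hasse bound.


Affine points = {(0, 9), (0, 10), (1, 5), (1, 14), (5, 4), (5, 15), (7, 5), (7, 14), (8, 2), (8, 17), (10, 6), (10, 13), (11, 5), (11, 14), (12, 2), (12, 17), (13, 6), (13, 13), (15, 6), (15, 13), (16, 4), (16, 15), (17, 4), (17, 15), (18, 2), (18, 17)}; affine count = 26; |E(F_19)| = 27.

Discriminant check: Δ ∝ 4a³ + 27b² = 4·0³ + 27·5² = 4·0 + 27·25 ≡ 10 (mod 19). Nonzero ⇒ E is nonsingular.
For each x ∈ F_19, compute rhs = x³ + 0·x + 5 mod 19, then count y ∈ F_19 with y² ≡ rhs.
  x = 0: rhs = 5, matching y values: 9, 10 (2 points).
  x = 1: rhs = 6, matching y values: 5, 14 (2 points).
  x = 2: rhs = 13, matching y values: none (0 points).
  x = 3: rhs = 13, matching y values: none (0 points).
  x = 4: rhs = 12, matching y values: none (0 points).
  x = 5: rhs = 16, matching y values: 4, 15 (2 points).
  x = 6: rhs = 12, matching y values: none (0 points).
  x = 7: rhs = 6, matching y values: 5, 14 (2 points).
  x = 8: rhs = 4, matching y values: 2, 17 (2 points).
  x = 9: rhs = 12, matching y values: none (0 points).
  x = 10: rhs = 17, matching y values: 6, 13 (2 points).
  x = 11: rhs = 6, matching y values: 5, 14 (2 points).
  x = 12: rhs = 4, matching y values: 2, 17 (2 points).
  x = 13: rhs = 17, matching y values: 6, 13 (2 points).
  x = 14: rhs = 13, matching y values: none (0 points).
  x = 15: rhs = 17, matching y values: 6, 13 (2 points).
  x = 16: rhs = 16, matching y values: 4, 15 (2 points).
  x = 17: rhs = 16, matching y values: 4, 15 (2 points).
  x = 18: rhs = 4, matching y values: 2, 17 (2 points).
Total affine count: 26.
Full point count |E(F_19)| = 26 + 1 = 27.
Hasse bound: |27 − (19+1)| = |7| = 7 ≤ 2√19 ≈ 8.7178 ✓.
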